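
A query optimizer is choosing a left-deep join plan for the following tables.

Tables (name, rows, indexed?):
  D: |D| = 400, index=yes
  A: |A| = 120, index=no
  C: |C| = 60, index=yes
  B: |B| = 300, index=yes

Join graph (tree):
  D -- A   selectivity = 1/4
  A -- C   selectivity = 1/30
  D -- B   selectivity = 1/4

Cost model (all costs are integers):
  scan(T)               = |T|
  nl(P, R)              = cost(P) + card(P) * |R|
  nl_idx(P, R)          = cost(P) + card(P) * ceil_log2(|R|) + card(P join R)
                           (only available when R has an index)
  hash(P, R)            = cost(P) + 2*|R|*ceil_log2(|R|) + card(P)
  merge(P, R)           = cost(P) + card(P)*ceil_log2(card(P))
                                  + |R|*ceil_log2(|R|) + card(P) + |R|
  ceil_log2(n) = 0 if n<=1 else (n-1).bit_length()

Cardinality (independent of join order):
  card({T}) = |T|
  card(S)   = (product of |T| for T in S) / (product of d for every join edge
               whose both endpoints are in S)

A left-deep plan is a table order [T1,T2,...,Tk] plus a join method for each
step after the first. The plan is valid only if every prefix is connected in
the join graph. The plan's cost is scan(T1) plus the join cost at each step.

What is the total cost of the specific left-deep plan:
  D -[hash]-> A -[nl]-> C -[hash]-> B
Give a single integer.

step 1: scan D: cost=400, card=400
step 2: join A via hash
    card(P join A) = 400*120/(4) = 12000
    cost = 400 + 2*120*7 + 400 = 2480
step 3: join C via nl
    card(P join C) = 12000*60/(30) = 24000
    cost = 2480 + 12000*60 = 722480
step 4: join B via hash
    card(P join B) = 24000*300/(4) = 1800000
    cost = 722480 + 2*300*9 + 24000 = 751880

751880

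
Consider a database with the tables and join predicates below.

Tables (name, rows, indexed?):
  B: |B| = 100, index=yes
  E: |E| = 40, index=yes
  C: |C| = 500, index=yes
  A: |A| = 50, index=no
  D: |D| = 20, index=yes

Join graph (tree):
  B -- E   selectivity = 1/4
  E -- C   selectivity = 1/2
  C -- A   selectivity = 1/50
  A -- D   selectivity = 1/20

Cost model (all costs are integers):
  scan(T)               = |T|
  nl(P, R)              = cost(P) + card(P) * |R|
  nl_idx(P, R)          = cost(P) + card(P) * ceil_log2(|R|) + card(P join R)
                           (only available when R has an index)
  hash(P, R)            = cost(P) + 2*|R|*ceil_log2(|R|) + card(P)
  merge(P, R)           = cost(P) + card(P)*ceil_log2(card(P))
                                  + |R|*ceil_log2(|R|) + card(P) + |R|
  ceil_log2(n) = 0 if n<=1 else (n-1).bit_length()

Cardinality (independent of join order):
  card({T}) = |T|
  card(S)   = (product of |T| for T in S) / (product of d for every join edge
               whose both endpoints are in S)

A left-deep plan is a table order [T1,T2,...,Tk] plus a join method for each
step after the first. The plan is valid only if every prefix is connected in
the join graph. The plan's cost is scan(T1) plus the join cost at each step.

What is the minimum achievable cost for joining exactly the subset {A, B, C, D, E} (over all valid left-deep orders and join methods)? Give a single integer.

13630

Selinger DP over subsets of {A,B,C,D,E}:
  {B}: scan cost=100, card=100
  {E}: scan cost=40, card=40
  {C}: scan cost=500, card=500
  {A}: scan cost=50, card=50
  {D}: scan cost=20, card=20
  {BE}: card=1000; try (E,hash)→680, (B,merge)→1120, (E,merge)→1180, (B,nl_idx)→1320, (B,hash)→1480, (E,nl_idx)→1700 …(+2); best=680 via (E,hash)
  {CE}: card=10000; try (E,hash)→1480, (C,merge)→5320, (E,merge)→5780, (C,hash)→9080, (C,nl_idx)→10400, (E,nl_idx)→13500 …(+2); best=1480 via (E,hash)
  {AC}: card=500; try (C,nl_idx)→1000, (A,hash)→1600, (C,merge)→5400, (A,merge)→5850, (C,hash)→9100, (C,nl)→25050 …(+1); best=1000 via (C,nl_idx)
  {AD}: card=50; try (D,hash)→300, (D,nl_idx)→350, (A,merge)→490, (D,merge)→520, (A,hash)→640, (A,nl)→1020 …(+1); best=300 via (D,hash)
  {BCE}: card=250000; try (C,hash)→10680, (B,hash)→12880, (C,merge)→16680, (B,merge)→152280, (C,nl_idx)→259680, (B,nl_idx)→321480 …(+2); best=10680 via (C,hash)
  {ACE}: card=10000; try (E,hash)→1980, (E,merge)→6280, (A,hash)→12080, (E,nl_idx)→14000, (E,nl)→21000, (A,merge)→151830 …(+1); best=1980 via (E,hash)
  {ACD}: card=500; try (C,nl_idx)→1250, (D,hash)→1700, (D,nl_idx)→4000, (C,merge)→5650, (D,merge)→6120, (C,hash)→9350 …(+2); best=1250 via (C,nl_idx)
  {ABCE}: card=250000; try (B,hash)→13380, (B,merge)→152780, (A,hash)→261280, (B,nl_idx)→321980, (B,nl)→1001980, (A,merge)→4761030 …(+1); best=13380 via (B,hash)
  {ACDE}: card=10000; try (E,hash)→2230, (E,merge)→6530, (D,hash)→12180, (E,nl_idx)→14250, (E,nl)→21250, (D,nl_idx)→61980 …(+2); best=2230 via (E,hash)
  {ABCDE}: card=250000; try (B,hash)→13630, (B,merge)→153030, (D,hash)→263580, (B,nl_idx)→322230, (B,nl)→1002230, (D,nl_idx)→1513380 …(+2); best=13630 via (B,hash)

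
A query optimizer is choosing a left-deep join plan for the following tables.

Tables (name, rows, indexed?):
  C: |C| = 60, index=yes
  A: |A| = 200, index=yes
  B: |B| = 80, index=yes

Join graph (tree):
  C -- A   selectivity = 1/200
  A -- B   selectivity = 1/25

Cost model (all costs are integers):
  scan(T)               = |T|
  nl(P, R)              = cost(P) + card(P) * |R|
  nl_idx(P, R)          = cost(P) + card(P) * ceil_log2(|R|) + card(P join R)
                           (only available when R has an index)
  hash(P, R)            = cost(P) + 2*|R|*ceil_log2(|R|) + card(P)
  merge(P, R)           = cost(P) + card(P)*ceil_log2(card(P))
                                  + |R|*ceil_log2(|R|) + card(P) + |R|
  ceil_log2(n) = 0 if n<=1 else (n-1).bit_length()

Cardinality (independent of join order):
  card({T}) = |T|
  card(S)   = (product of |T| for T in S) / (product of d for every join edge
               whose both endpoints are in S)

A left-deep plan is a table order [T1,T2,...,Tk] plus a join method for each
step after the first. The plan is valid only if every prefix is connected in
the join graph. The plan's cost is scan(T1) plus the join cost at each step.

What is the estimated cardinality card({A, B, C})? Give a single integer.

Tables in S: A(200), B(80), C(60)
Edges inside S: C-A(d=200), A-B(d=25)
numerator = 200 * 80 * 60 = 960000
denominator = 200 * 25 = 5000
card(S) = 960000 / 5000 = 192

192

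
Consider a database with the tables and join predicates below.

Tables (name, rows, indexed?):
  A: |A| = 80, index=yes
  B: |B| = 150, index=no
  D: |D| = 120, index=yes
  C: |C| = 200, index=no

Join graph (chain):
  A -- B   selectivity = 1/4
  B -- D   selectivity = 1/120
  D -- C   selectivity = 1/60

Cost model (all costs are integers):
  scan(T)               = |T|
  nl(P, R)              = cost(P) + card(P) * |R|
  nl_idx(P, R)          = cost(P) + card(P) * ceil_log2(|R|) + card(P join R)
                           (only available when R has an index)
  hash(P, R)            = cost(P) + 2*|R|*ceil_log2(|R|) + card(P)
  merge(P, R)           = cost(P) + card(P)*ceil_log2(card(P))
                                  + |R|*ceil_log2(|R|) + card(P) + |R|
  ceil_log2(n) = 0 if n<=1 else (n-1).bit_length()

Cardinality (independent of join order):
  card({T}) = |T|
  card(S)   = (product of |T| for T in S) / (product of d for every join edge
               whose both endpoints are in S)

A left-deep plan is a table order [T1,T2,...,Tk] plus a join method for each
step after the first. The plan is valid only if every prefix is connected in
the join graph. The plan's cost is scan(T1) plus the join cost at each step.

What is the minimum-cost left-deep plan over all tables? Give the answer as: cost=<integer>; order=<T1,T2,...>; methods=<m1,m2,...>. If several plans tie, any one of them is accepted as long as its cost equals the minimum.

Selinger DP (subsets sized 1..n):
  {A}: scan cost=80, card=80
  {B}: scan cost=150, card=150
  {D}: scan cost=120, card=120
  {C}: scan cost=200, card=200
  {AB}: card=3000; try (A,hash)→1420, (B,merge)→2070, (A,merge)→2140, (B,hash)→2560, (A,nl_idx)→4200, (B,nl)→12080 …(+1); best=1420 via (A,hash)
  {BD}: card=150; try (D,nl_idx)→1350, (D,hash)→1980, (B,merge)→2430, (D,merge)→2460, (B,hash)→2640, (B,nl)→18120 …(+1); best=1350 via (D,nl_idx)
  {CD}: card=400; try (D,nl_idx)→2000, (D,hash)→2080, (C,merge)→2880, (D,merge)→2960, (C,hash)→3440, (C,nl)→24120 …(+1); best=2000 via (D,nl_idx)
  {ABD}: card=3000; try (A,hash)→2620, (A,merge)→3340, (A,nl_idx)→5400, (D,hash)→6100, (A,nl)→13350, (D,nl_idx)→25420 …(+2); best=2620 via (A,hash)
  {BCD}: card=500; try (C,merge)→4500, (C,hash)→4700, (B,hash)→4800, (B,merge)→7350, (C,nl)→31350, (B,nl)→62000; best=4500 via (C,merge)
  {ABCD}: card=10000; try (A,hash)→6120, (C,hash)→8820, (A,merge)→10140, (A,nl_idx)→18000, (C,merge)→43420, (A,nl)→44500 …(+1); best=6120 via (A,hash)

cost=6120; order=B,D,C,A; methods=nl_idx,merge,hash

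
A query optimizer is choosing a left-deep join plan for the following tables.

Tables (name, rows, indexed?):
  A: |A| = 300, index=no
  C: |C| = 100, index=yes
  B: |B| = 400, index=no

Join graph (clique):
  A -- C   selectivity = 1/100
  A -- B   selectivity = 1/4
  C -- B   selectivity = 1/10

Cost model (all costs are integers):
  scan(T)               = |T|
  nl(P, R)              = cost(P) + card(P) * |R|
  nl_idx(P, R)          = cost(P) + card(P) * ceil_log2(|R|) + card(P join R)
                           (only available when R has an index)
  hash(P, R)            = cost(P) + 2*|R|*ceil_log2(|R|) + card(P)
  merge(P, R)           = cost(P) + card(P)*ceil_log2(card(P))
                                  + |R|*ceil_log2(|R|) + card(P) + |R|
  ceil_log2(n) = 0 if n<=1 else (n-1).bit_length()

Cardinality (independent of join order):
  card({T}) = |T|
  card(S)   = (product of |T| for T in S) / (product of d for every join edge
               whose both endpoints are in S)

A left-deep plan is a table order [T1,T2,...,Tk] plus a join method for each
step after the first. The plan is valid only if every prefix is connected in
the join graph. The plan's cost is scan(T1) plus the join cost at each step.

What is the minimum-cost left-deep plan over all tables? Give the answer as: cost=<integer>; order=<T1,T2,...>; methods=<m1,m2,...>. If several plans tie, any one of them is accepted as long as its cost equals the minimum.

cost=9000; order=A,C,B; methods=hash,merge

Selinger DP (subsets sized 1..n):
  {A}: scan cost=300, card=300
  {C}: scan cost=100, card=100
  {B}: scan cost=400, card=400
  {AC}: card=300; try (C,hash)→2000, (C,nl_idx)→2700, (A,merge)→3900, (C,merge)→4100, (A,hash)→5600, (A,nl)→30100 …(+1); best=2000 via (C,hash)
  {AB}: card=30000; try (A,hash)→6200, (B,merge)→7300, (A,merge)→7400, (B,hash)→7800, (B,nl)→120300, (A,nl)→120400; best=6200 via (A,hash)
  {BC}: card=4000; try (C,hash)→2200, (B,merge)→4900, (C,merge)→5200, (C,nl_idx)→7200, (B,hash)→7400, (B,nl)→40100 …(+1); best=2200 via (C,hash)
  {ABC}: card=3000; try (B,merge)→9000, (B,hash)→9500, (A,hash)→11600, (C,hash)→37600, (A,merge)→57200, (B,nl)→122000 …(+4); best=9000 via (B,merge)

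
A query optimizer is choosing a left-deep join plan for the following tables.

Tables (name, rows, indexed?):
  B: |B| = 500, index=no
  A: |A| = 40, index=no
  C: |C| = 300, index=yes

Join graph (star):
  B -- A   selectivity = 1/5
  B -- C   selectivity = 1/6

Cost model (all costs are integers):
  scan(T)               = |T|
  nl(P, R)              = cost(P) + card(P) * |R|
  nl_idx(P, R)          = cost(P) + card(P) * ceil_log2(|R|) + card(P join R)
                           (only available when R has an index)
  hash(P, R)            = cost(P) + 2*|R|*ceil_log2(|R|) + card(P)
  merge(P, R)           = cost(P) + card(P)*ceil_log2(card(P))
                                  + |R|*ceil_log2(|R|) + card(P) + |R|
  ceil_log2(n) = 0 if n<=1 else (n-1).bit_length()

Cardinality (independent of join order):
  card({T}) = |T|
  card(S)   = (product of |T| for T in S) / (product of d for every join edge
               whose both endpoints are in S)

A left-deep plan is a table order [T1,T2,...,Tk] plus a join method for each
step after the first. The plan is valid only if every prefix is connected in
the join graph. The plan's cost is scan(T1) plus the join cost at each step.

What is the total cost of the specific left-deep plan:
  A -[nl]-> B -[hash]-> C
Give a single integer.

29440

step 1: scan A: cost=40, card=40
step 2: join B via nl
    card(P join B) = 40*500/(5) = 4000
    cost = 40 + 40*500 = 20040
step 3: join C via hash
    card(P join C) = 4000*300/(6) = 200000
    cost = 20040 + 2*300*9 + 4000 = 29440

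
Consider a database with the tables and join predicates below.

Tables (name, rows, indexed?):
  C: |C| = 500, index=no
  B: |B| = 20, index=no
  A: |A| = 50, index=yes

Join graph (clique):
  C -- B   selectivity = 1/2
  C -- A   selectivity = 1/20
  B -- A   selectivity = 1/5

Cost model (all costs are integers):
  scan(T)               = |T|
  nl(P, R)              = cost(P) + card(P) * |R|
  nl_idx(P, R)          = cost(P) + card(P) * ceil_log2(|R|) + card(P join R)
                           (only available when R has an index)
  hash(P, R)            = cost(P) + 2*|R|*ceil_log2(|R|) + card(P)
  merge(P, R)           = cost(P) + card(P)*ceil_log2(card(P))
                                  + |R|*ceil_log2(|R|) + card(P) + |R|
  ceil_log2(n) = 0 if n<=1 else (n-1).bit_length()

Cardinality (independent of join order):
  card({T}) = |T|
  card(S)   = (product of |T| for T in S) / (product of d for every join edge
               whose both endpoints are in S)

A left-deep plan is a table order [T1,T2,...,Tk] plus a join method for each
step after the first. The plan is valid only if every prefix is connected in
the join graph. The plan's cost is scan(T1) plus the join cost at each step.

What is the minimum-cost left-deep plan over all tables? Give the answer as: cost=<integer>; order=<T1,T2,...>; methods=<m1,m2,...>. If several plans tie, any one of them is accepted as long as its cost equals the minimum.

Selinger DP (subsets sized 1..n):
  {C}: scan cost=500, card=500
  {B}: scan cost=20, card=20
  {A}: scan cost=50, card=50
  {BC}: card=5000; try (B,hash)→1200, (C,merge)→5140, (B,merge)→5620, (C,hash)→9040, (C,nl)→10020, (B,nl)→10500; best=1200 via (B,hash)
  {AC}: card=1250; try (A,hash)→1600, (A,nl_idx)→4750, (C,merge)→5400, (A,merge)→5850, (C,hash)→9100, (C,nl)→25050 …(+1); best=1600 via (A,hash)
  {AB}: card=200; try (B,hash)→300, (A,nl_idx)→340, (A,merge)→490, (B,merge)→520, (A,hash)→640, (A,nl)→1020 …(+1); best=300 via (B,hash)
  {ABC}: card=2500; try (B,hash)→3050, (A,hash)→6800, (C,merge)→7100, (C,hash)→9500, (B,merge)→16720, (B,nl)→26600 …(+4); best=3050 via (B,hash)

cost=3050; order=C,A,B; methods=hash,hash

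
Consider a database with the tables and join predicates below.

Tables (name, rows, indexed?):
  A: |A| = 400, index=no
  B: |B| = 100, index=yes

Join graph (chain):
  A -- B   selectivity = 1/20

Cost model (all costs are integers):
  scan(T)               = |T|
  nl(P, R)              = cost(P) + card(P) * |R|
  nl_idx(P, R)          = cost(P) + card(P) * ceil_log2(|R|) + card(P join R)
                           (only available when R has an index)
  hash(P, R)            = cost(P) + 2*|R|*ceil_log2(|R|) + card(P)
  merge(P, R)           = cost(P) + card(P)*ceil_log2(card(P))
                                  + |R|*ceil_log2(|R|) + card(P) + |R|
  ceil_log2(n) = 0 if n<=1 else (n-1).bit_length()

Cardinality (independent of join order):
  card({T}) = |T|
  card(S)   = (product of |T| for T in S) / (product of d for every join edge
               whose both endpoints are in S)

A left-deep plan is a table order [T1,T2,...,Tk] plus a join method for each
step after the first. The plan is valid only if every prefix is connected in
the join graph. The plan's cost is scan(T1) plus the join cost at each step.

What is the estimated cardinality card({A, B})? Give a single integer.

Tables in S: A(400), B(100)
Edges inside S: A-B(d=20)
numerator = 400 * 100 = 40000
denominator = 20 = 20
card(S) = 40000 / 20 = 2000

2000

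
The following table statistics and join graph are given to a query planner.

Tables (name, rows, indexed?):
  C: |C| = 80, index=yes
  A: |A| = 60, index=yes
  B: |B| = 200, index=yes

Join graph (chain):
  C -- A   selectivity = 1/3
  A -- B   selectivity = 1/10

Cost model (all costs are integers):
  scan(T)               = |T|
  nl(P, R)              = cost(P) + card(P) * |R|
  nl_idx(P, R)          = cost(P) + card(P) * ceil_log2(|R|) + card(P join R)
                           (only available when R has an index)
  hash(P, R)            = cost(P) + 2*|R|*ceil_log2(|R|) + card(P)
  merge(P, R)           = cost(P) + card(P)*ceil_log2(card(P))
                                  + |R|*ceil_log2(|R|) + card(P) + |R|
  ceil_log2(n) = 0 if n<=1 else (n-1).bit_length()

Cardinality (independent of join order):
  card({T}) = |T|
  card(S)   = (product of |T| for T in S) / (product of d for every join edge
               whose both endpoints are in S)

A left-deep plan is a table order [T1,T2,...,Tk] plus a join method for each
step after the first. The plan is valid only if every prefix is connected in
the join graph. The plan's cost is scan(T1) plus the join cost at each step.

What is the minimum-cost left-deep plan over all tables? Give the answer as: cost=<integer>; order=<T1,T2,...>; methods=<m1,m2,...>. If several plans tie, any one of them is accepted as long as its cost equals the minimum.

Selinger DP (subsets sized 1..n):
  {C}: scan cost=80, card=80
  {A}: scan cost=60, card=60
  {B}: scan cost=200, card=200
  {AC}: card=1600; try (A,hash)→880, (C,merge)→1120, (A,merge)→1140, (C,hash)→1240, (C,nl_idx)→2080, (A,nl_idx)→2160 …(+2); best=880 via (A,hash)
  {AB}: card=1200; try (A,hash)→1120, (B,nl_idx)→1740, (B,merge)→2280, (A,merge)→2420, (A,nl_idx)→2600, (B,hash)→3320 …(+2); best=1120 via (A,hash)
  {ABC}: card=32000; try (C,hash)→3440, (B,hash)→5680, (C,merge)→16160, (B,merge)→21880, (C,nl_idx)→41520, (B,nl_idx)→45680 …(+2); best=3440 via (C,hash)

cost=3440; order=B,A,C; methods=hash,hash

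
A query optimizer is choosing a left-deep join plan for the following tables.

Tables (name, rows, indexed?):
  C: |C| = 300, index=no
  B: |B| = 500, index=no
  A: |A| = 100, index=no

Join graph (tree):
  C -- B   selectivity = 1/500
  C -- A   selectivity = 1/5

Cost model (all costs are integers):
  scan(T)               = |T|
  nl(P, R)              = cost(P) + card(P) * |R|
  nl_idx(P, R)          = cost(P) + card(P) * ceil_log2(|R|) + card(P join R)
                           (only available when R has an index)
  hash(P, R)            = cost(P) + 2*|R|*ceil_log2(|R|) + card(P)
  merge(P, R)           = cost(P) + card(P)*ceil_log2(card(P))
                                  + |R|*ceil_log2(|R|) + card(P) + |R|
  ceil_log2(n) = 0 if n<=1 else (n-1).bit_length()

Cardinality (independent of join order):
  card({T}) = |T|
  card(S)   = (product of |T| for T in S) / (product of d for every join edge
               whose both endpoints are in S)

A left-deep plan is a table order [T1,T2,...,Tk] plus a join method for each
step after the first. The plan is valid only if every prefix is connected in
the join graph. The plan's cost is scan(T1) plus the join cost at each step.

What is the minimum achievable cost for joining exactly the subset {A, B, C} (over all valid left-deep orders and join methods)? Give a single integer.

8100

Selinger DP over subsets of {A,B,C}:
  {C}: scan cost=300, card=300
  {B}: scan cost=500, card=500
  {A}: scan cost=100, card=100
  {BC}: card=300; try (C,hash)→6400, (B,merge)→8300, (C,merge)→8500, (B,hash)→9600, (B,nl)→150300, (C,nl)→150500; best=6400 via (C,hash)
  {AC}: card=6000; try (A,hash)→2000, (C,merge)→3900, (A,merge)→4100, (C,hash)→5600, (C,nl)→30100, (A,nl)→30300; best=2000 via (A,hash)
  {ABC}: card=6000; try (A,hash)→8100, (A,merge)→10200, (B,hash)→17000, (A,nl)→36400, (B,merge)→91000, (B,nl)→3002000; best=8100 via (A,hash)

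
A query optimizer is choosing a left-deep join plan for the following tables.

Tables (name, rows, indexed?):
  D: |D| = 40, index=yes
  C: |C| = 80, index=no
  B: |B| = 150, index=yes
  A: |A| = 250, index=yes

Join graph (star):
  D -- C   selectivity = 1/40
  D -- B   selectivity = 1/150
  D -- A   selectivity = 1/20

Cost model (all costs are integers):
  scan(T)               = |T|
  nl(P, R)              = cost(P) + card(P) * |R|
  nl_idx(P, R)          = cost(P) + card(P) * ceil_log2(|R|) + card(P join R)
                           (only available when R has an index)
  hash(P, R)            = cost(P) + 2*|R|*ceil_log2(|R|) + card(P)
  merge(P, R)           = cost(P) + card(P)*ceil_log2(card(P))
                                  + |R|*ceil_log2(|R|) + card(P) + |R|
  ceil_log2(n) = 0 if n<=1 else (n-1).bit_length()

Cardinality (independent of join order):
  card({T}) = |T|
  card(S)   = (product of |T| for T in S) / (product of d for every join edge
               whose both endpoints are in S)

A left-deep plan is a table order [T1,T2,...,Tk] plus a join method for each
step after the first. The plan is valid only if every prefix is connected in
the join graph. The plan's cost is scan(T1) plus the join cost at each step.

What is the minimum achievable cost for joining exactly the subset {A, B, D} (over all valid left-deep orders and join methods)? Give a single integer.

1220

Selinger DP over subsets of {A,B,D}:
  {D}: scan cost=40, card=40
  {B}: scan cost=150, card=150
  {A}: scan cost=250, card=250
  {BD}: card=40; try (B,nl_idx)→400, (D,hash)→780, (D,nl_idx)→1090, (B,merge)→1670, (D,merge)→1780, (B,hash)→2480 …(+2); best=400 via (B,nl_idx)
  {AD}: card=500; try (A,nl_idx)→860, (D,hash)→980, (D,nl_idx)→2250, (A,merge)→2570, (D,merge)→2780, (A,hash)→4080 …(+2); best=860 via (A,nl_idx)
  {ABD}: card=500; try (A,nl_idx)→1220, (A,merge)→2930, (B,hash)→3760, (A,hash)→4440, (B,nl_idx)→5360, (B,merge)→7210 …(+2); best=1220 via (A,nl_idx)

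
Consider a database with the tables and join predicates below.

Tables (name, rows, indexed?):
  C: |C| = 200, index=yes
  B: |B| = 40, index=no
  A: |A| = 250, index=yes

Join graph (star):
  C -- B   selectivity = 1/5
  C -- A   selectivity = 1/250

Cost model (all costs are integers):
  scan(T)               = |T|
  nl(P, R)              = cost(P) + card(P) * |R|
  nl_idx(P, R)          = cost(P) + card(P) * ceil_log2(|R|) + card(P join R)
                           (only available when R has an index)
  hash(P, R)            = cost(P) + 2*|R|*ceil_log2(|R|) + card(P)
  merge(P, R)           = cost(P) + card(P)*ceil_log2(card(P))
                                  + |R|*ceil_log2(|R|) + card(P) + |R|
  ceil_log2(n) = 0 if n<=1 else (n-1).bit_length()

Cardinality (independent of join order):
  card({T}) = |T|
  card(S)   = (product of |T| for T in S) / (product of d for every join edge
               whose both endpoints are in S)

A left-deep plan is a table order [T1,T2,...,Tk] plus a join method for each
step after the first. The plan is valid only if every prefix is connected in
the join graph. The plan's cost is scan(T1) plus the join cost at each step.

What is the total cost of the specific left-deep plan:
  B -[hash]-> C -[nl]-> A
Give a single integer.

403280

step 1: scan B: cost=40, card=40
step 2: join C via hash
    card(P join C) = 40*200/(5) = 1600
    cost = 40 + 2*200*8 + 40 = 3280
step 3: join A via nl
    card(P join A) = 1600*250/(250) = 1600
    cost = 3280 + 1600*250 = 403280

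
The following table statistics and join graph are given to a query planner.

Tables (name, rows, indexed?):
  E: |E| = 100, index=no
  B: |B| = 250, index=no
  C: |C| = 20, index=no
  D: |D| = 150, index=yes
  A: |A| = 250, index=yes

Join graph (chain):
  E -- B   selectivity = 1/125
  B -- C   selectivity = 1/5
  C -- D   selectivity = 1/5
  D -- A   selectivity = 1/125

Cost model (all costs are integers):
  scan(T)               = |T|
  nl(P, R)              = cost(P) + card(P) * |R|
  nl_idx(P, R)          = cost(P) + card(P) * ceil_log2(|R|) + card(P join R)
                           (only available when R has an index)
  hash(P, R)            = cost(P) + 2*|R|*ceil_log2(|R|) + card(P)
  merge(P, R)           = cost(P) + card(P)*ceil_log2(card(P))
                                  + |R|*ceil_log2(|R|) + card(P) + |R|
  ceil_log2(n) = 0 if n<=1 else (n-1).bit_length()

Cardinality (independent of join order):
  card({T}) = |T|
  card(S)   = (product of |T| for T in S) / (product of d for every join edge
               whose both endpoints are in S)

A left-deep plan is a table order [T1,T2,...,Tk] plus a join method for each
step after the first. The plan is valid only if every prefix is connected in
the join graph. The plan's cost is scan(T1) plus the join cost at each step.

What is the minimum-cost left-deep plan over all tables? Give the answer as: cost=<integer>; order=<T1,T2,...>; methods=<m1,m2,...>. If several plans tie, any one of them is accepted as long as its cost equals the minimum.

cost=33500; order=B,E,C,D,A; methods=hash,hash,hash,hash

Selinger DP (subsets sized 1..n):
  {E}: scan cost=100, card=100
  {B}: scan cost=250, card=250
  {C}: scan cost=20, card=20
  {D}: scan cost=150, card=150
  {A}: scan cost=250, card=250
  {BE}: card=200; try (E,hash)→1900, (B,merge)→3150, (E,merge)→3300, (B,hash)→4200, (B,nl)→25100, (E,nl)→25250; best=1900 via (E,hash)
  {BC}: card=1000; try (C,hash)→700, (B,merge)→2390, (C,merge)→2620, (B,hash)→4040, (B,nl)→5020, (C,nl)→5250; best=700 via (C,hash)
  {CD}: card=600; try (C,hash)→500, (D,nl_idx)→780, (D,merge)→1490, (C,merge)→1620, (D,hash)→2440, (D,nl)→3020 …(+1); best=500 via (C,hash)
  {AD}: card=300; try (A,nl_idx)→1650, (D,nl_idx)→2550, (D,hash)→2900, (A,merge)→3750, (D,merge)→3850, (A,hash)→4300 …(+2); best=1650 via (A,nl_idx)
  {BCE}: card=800; try (C,hash)→2300, (E,hash)→3100, (C,merge)→3820, (C,nl)→5900, (E,merge)→12500, (E,nl)→100700; best=2300 via (C,hash)
  {BCD}: card=30000; try (D,hash)→4100, (B,hash)→5100, (B,merge)→9350, (D,merge)→13050, (D,nl_idx)→38700, (B,nl)→150500 …(+1); best=4100 via (D,hash)
  {ACD}: card=1200; try (C,hash)→2150, (C,merge)→4770, (A,hash)→5100, (A,nl_idx)→6500, (C,nl)→7650, (A,merge)→9350 …(+1); best=2150 via (C,hash)
  {BCDE}: card=24000; try (D,hash)→5500, (D,merge)→12450, (D,nl_idx)→32700, (E,hash)→35500, (D,nl)→122300, (E,merge)→484900 …(+1); best=5500 via (D,hash)
  {ABCD}: card=60000; try (B,hash)→7350, (B,merge)→18800, (A,hash)→38100, (B,nl)→302150, (A,nl_idx)→304100, (A,merge)→486350 …(+1); best=7350 via (B,hash)
  {ABCDE}: card=48000; try (A,hash)→33500, (E,hash)→68750, (A,nl_idx)→245500, (A,merge)→391750, (E,merge)→1028150, (A,nl)→6005500 …(+1); best=33500 via (A,hash)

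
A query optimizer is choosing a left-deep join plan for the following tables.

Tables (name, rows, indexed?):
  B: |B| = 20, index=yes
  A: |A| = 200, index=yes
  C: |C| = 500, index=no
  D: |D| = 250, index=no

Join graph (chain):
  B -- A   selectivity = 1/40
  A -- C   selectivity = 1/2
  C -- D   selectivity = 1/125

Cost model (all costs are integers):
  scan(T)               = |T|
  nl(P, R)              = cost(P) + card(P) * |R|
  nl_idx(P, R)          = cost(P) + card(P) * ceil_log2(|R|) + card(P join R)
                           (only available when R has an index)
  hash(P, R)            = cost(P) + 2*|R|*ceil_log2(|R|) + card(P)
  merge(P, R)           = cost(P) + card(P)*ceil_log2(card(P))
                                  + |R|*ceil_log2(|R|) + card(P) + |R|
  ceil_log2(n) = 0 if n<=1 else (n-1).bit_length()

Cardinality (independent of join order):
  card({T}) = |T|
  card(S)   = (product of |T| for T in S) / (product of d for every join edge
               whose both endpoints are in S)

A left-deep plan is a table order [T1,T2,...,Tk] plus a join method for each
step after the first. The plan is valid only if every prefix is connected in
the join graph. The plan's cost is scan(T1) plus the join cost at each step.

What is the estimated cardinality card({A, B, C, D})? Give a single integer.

Tables in S: A(200), B(20), C(500), D(250)
Edges inside S: B-A(d=40), A-C(d=2), C-D(d=125)
numerator = 200 * 20 * 500 * 250 = 500000000
denominator = 40 * 2 * 125 = 10000
card(S) = 500000000 / 10000 = 50000

50000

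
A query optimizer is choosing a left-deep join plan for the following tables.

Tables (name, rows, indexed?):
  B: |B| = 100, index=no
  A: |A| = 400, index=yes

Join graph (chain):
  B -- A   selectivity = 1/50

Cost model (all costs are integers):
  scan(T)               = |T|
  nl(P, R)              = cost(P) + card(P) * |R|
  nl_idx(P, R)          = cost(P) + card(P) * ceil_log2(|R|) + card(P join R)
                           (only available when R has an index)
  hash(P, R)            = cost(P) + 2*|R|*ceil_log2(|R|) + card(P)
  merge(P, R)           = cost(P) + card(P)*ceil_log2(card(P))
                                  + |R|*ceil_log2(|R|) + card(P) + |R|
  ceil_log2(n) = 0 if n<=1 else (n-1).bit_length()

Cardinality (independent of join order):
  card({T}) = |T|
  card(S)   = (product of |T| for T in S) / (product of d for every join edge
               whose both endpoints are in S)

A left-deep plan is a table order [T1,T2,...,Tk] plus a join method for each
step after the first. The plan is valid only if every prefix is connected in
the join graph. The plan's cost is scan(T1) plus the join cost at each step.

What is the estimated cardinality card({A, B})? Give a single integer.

Tables in S: A(400), B(100)
Edges inside S: B-A(d=50)
numerator = 400 * 100 = 40000
denominator = 50 = 50
card(S) = 40000 / 50 = 800

800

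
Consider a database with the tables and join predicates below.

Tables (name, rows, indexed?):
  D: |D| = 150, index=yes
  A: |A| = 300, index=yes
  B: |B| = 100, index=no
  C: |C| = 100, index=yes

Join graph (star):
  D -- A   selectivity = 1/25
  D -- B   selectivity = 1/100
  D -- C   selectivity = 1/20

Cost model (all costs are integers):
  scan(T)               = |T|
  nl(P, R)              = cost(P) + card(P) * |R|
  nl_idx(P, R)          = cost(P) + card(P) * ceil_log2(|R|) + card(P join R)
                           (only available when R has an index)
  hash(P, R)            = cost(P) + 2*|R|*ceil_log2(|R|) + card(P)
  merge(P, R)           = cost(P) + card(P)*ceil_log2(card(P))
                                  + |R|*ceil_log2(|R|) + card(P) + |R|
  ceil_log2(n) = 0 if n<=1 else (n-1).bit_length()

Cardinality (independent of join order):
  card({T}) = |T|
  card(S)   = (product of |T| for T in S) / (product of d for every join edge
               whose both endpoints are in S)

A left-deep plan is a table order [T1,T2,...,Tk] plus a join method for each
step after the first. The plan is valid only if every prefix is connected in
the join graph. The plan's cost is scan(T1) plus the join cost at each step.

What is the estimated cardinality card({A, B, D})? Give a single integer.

Tables in S: A(300), B(100), D(150)
Edges inside S: D-A(d=25), D-B(d=100)
numerator = 300 * 100 * 150 = 4500000
denominator = 25 * 100 = 2500
card(S) = 4500000 / 2500 = 1800

1800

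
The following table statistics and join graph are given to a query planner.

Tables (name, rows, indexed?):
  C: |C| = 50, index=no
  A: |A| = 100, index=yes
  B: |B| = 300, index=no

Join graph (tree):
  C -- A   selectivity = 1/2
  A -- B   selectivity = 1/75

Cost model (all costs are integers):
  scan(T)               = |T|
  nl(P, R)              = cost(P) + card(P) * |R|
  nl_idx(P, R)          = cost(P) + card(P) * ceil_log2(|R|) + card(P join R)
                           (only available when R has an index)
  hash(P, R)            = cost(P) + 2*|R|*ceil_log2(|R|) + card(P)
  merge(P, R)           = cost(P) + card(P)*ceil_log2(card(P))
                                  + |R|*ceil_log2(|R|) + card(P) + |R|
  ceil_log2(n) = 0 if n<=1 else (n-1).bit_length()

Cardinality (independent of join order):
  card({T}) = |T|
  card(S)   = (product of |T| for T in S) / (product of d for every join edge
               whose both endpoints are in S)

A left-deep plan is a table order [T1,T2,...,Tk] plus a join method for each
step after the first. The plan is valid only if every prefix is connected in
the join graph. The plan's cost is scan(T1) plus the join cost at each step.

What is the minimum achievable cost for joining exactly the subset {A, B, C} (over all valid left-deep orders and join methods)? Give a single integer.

3000

Selinger DP over subsets of {A,B,C}:
  {C}: scan cost=50, card=50
  {A}: scan cost=100, card=100
  {B}: scan cost=300, card=300
  {AC}: card=2500; try (C,hash)→800, (A,merge)→1200, (C,merge)→1250, (A,hash)→1500, (A,nl_idx)→2900, (A,nl)→5050 …(+1); best=800 via (C,hash)
  {AB}: card=400; try (A,hash)→2000, (A,nl_idx)→2800, (B,merge)→3900, (A,merge)→4100, (B,hash)→5600, (B,nl)→30100 …(+1); best=2000 via (A,hash)
  {ABC}: card=10000; try (C,hash)→3000, (C,merge)→6350, (B,hash)→8700, (C,nl)→22000, (B,merge)→36300, (B,nl)→750800; best=3000 via (C,hash)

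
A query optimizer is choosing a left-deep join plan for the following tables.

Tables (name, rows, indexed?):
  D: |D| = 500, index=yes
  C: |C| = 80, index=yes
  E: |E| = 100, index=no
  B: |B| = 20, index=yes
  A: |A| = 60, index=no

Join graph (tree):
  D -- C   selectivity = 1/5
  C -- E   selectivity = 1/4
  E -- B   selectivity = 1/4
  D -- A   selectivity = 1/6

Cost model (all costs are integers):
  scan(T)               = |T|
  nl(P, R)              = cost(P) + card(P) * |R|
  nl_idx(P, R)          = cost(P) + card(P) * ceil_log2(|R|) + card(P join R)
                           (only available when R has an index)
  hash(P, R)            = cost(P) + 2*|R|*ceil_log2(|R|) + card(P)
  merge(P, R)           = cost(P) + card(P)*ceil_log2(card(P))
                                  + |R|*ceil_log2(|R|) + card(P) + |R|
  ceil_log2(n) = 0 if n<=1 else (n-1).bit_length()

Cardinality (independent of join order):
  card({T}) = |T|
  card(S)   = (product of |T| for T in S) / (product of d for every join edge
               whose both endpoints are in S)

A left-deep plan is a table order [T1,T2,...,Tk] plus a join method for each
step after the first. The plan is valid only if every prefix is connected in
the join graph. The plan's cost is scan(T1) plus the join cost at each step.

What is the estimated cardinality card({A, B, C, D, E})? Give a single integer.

Tables in S: A(60), B(20), C(80), D(500), E(100)
Edges inside S: D-C(d=5), C-E(d=4), E-B(d=4), D-A(d=6)
numerator = 60 * 20 * 80 * 500 * 100 = 4800000000
denominator = 5 * 4 * 4 * 6 = 480
card(S) = 4800000000 / 480 = 10000000

10000000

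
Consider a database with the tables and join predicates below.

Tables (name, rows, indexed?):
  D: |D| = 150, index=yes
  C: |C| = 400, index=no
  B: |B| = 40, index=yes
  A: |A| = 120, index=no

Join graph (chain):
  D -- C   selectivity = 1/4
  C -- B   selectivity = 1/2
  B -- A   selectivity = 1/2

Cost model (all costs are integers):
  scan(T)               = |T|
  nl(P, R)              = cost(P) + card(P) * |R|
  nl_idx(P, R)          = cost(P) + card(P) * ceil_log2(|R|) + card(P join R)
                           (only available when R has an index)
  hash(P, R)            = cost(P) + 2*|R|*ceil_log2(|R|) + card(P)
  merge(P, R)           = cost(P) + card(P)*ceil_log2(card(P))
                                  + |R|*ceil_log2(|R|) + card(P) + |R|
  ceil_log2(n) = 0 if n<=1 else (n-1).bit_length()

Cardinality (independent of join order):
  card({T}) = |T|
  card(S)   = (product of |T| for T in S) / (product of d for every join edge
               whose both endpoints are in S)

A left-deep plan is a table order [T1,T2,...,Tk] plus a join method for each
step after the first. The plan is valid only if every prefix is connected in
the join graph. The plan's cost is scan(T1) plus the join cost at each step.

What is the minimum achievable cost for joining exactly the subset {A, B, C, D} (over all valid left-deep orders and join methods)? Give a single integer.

Selinger DP over subsets of {A,B,C,D}:
  {D}: scan cost=150, card=150
  {C}: scan cost=400, card=400
  {B}: scan cost=40, card=40
  {A}: scan cost=120, card=120
  {CD}: card=15000; try (D,hash)→3200, (C,merge)→5500, (D,merge)→5750, (C,hash)→7500, (D,nl_idx)→18600, (C,nl)→60150 …(+1); best=3200 via (D,hash)
  {BC}: card=8000; try (B,hash)→1280, (C,merge)→4320, (B,merge)→4680, (C,hash)→7280, (B,nl_idx)→10800, (C,nl)→16040 …(+1); best=1280 via (B,hash)
  {AB}: card=2400; try (B,hash)→720, (A,merge)→1280, (B,merge)→1360, (A,hash)→1760, (B,nl_idx)→3240, (A,nl)→4840 …(+1); best=720 via (B,hash)
  {BCD}: card=300000; try (D,hash)→11680, (B,hash)→18680, (D,merge)→114630, (B,merge)→228480, (D,nl_idx)→365280, (B,nl_idx)→393200 …(+2); best=11680 via (D,hash)
  {ABC}: card=480000; try (C,hash)→10320, (A,hash)→10960, (C,merge)→35920, (A,merge)→114240, (C,nl)→960720, (A,nl)→961280; best=10320 via (C,hash)
  {ABCD}: card=18000000; try (A,hash)→313360, (D,hash)→492720, (A,merge)→6012640, (D,merge)→9611670, (D,nl_idx)→21850320, (A,nl)→36011680 …(+1); best=313360 via (A,hash)

313360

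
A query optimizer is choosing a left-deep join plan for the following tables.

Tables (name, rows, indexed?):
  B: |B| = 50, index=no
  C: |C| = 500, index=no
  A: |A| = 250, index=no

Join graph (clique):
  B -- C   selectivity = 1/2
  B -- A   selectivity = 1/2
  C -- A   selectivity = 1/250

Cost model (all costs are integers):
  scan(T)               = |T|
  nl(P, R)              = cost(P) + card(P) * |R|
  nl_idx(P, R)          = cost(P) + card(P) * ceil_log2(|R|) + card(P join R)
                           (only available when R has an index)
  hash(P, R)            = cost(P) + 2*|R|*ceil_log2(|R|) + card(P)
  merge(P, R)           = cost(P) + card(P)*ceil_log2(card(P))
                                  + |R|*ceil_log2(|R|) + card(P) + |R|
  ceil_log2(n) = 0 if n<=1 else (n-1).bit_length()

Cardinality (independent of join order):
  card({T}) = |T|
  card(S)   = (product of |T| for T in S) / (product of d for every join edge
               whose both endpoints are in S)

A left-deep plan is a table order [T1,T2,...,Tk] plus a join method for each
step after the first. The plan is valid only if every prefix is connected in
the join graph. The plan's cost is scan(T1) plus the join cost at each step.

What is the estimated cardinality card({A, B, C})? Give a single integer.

6250

Tables in S: A(250), B(50), C(500)
Edges inside S: B-C(d=2), B-A(d=2), C-A(d=250)
numerator = 250 * 50 * 500 = 6250000
denominator = 2 * 2 * 250 = 1000
card(S) = 6250000 / 1000 = 6250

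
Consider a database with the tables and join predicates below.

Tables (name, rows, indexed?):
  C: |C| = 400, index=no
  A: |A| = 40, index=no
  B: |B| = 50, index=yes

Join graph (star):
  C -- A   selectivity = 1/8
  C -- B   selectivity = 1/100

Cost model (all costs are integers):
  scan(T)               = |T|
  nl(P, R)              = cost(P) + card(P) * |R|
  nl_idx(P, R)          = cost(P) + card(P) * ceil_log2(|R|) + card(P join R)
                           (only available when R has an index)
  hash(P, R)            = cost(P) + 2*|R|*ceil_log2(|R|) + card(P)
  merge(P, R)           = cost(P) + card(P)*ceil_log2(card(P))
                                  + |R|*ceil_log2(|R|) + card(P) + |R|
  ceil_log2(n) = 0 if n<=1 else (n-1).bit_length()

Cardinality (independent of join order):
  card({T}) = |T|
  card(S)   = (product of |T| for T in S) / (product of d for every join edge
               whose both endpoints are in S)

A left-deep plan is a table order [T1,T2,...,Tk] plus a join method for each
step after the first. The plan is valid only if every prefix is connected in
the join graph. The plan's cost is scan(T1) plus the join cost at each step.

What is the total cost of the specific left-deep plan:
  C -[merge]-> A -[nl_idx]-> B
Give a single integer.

17680

step 1: scan C: cost=400, card=400
step 2: join A via merge
    card(P join A) = 400*40/(8) = 2000
    cost = 400 + 400*9 + 40*6 + 400 + 40 = 4680
step 3: join B via nl_idx
    card(P join B) = 2000*50/(100) = 1000
    cost = 4680 + 2000*6 + 1000 = 17680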